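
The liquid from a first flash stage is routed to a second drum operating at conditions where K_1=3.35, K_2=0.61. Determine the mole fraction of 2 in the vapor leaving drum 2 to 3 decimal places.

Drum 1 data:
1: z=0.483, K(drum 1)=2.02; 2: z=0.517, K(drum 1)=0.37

Drum 1:
Rachford–Rice: g(ψ₁) = Σ zᵢ(Kᵢ−1)/(1+ψ₁(Kᵢ−1)) = 0.
g(0) = ΣzᵢKᵢ − 1 = 0.167 and g(1) = 1 − Σzᵢ/Kᵢ = -0.636, so a root lies in (0, 1).
Binary case is linear: z₁(K₁−1)(1+ψ₁(K₂−1)) + z₂(K₂−1)(1+ψ₁(K₁−1)) = 0
⇒ ψ₁ = [z₁(K₁−1)+z₂(K₂−1)] / [−(K₁−1)(K₂−1)] = 0.1669/0.6426 = 0.260
Drum-1 compositions:
  1: x = 0.382, y = 0.771
  2: x = 0.618, y = 0.229
Drum-2 feed = drum-1 liquid: z₂ = (0.3818, 0.6182).
Drum 2:
Material balance + equilibrium reduce to Σ zᵢ(Kᵢ−1)/(1+ψ₂(Kᵢ−1)) = 0.
Feasibility: ΣzᵢKᵢ = 1.656, Σzᵢ/Kᵢ = 1.127 — both > 1, two phases present.
Binary case is linear: z₁(K₁−1)(1+ψ₂(K₂−1)) + z₂(K₂−1)(1+ψ₂(K₁−1)) = 0
⇒ ψ₂ = [z₁(K₁−1)+z₂(K₂−1)] / [−(K₁−1)(K₂−1)] = 0.6562/0.9165 = 0.716
  1: x = 0.142, y = 0.477
  2: x = 0.858, y = 0.523

y_2 (drum 2) = 0.523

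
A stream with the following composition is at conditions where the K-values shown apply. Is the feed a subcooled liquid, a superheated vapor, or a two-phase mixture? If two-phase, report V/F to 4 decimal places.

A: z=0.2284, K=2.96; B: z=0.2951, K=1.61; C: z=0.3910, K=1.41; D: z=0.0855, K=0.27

superheated vapor

ΣzᵢKᵢ = 1.7256; Σzᵢ/Kᵢ = 0.8544.
Since Σzᵢ/Kᵢ < 1 the mixture is above its dew point — single vapor phase.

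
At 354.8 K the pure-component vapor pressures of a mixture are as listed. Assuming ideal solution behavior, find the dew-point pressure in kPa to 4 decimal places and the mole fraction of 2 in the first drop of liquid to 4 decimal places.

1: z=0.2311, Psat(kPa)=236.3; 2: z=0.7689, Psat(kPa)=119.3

Pdew = 134.7148 kPa, x_2 = 0.8682

At the dew point ψ → 1, so Σzᵢ/Kᵢ = 1 with Kᵢ = Pᵢˢᵃᵗ/P ⇒ 1/P = Σzᵢ/Pᵢˢᵃᵗ.
1/P = 0.2311/236.3 + 0.7689/119.3 = 0.0074231 ⇒ P = 134.7148 kPa
xᵢ = zᵢP/Pᵢˢᵃᵗ ⇒ x_2 = 0.7689·134.7148/119.3 = 0.8682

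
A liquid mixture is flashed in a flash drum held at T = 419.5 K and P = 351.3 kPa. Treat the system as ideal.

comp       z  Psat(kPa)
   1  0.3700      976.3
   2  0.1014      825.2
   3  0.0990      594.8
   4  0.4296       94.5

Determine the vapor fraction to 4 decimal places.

ψ = 0.4859

Raoult's law: Kᵢ = Pᵢˢᵃᵗ/P = Pᵢˢᵃᵗ/351.3.
  K_1 = 976.3/351.3 = 2.779106, K_2 = 825.2/351.3 = 2.348989, K_3 = 594.8/351.3 = 1.693140, K_4 = 94.5/351.3 = 0.269001
Material balance + equilibrium reduce to Σ zᵢ(Kᵢ−1)/(1+ψ(Kᵢ−1)) = 0.
Check two-phase: ΣzᵢKᵢ = 1.5496 > 1 and Σzᵢ/Kᵢ = 1.8318 > 1, so g(0) = 0.5496 > 0 and g(1) = -0.8318 < 0.
Newton–Raphson from ψ = 0.5:
  ψ = 0.5000: g = -0.01391, g' = -0.9903 → ψ = 0.4859
Converged at ψ = 0.4859.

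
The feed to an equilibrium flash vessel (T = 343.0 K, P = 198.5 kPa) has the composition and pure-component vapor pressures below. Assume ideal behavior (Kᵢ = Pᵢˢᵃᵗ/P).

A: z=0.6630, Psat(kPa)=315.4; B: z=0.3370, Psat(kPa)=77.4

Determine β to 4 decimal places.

β = 0.5145

Raoult's law: Kᵢ = Pᵢˢᵃᵗ/P = Pᵢˢᵃᵗ/198.5.
  K_A = 315.4/198.5 = 1.588917, K_B = 77.4/198.5 = 0.389924
Binary case is linear: z₁(K₁−1)(1+β(K₂−1)) + z₂(K₂−1)(1+β(K₁−1)) = 0
⇒ β = [z₁(K₁−1)+z₂(K₂−1)] / [−(K₁−1)(K₂−1)] = 0.18486/0.35928 = 0.5145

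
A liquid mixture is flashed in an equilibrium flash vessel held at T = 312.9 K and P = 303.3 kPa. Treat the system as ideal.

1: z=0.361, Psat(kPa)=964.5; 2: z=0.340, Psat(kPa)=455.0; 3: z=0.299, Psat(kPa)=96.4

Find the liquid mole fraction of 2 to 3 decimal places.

x_2 = 0.247

Raoult's law: Kᵢ = Pᵢˢᵃᵗ/P = Pᵢˢᵃᵗ/303.3.
  K_1 = 964.5/303.3 = 3.18002, K_2 = 455.0/303.3 = 1.50016, K_3 = 96.4/303.3 = 0.31784
Material balance + equilibrium reduce to Σ zᵢ(Kᵢ−1)/(1+ψ(Kᵢ−1)) = 0.
Check two-phase: ΣzᵢKᵢ = 1.753 > 1 and Σzᵢ/Kᵢ = 1.281 > 1, so g(0) = 0.753 > 0 and g(1) = -0.281 < 0.
Iterate (Newton) starting at ψ = 0.5:
  ψ = 0.500: g = 0.2030, g' = -0.768 → ψ = 0.764
  ψ = 0.764: g = -0.0081, g' = -0.893 → ψ = 0.755
Converged at ψ = 0.755.
Compositions from xᵢ = zᵢ/(1+ψ(Kᵢ−1)), yᵢ = Kᵢxᵢ:
  1: x = 0.136, y = 0.434
  2: x = 0.247, y = 0.370
  3: x = 0.617, y = 0.196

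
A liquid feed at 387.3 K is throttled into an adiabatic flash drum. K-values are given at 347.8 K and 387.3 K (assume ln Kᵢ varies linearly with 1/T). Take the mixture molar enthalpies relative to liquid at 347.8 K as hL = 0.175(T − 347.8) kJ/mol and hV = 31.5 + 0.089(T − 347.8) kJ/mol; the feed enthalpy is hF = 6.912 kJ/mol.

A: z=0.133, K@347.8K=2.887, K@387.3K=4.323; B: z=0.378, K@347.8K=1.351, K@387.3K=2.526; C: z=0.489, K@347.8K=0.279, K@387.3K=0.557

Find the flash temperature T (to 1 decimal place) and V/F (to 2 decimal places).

Adiabatic flash: solve Rachford–Rice at each trial T, then check hF = ψ·hV(T) + (1−ψ)·hL(T).
  T = 347.8 K: K = (2.887, 1.351, 0.279), RR gives ψ = 0.042, H_out = 1.310 kJ/mol
  T = 387.3 K: K = (4.323, 2.526, 0.557), RR gives ψ = 0.887, H_out = 31.851 kJ/mol
  T = 367.6 K: K = (3.573, 1.880, 0.402), RR gives ψ = 0.445, H_out = 16.729 kJ/mol
  T = 357.7 K: K = (3.221, 1.601, 0.337), RR gives ψ = 0.248, H_out = 9.330 kJ/mol
  T = 352.8 K: K = (3.054, 1.474, 0.307), RR gives ψ = 0.147, H_out = 5.441 kJ/mol
  T = 355.2 K: K = (3.135, 1.535, 0.321), RR gives ψ = 0.197, H_out = 7.367 kJ/mol
Linear interpolation between T = 352.8 (H_out = 5.441) and T = 355.2 (H_out = 7.367) on hF = 6.912 gives T ≈ 354.6 K, at which ψ = 0.18.

T = 354.6 K, V/F = 0.18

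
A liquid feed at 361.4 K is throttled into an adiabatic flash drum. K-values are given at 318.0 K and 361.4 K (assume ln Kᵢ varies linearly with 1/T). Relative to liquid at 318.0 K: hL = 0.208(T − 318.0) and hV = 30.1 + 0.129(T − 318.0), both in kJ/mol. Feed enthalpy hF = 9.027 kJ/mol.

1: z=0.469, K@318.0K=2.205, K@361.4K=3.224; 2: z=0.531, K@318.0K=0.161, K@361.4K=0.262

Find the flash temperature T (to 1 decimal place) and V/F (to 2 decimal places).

T = 330.6 K, V/F = 0.22

Adiabatic flash: solve Rachford–Rice at each trial T, then check hF = ψ·hV(T) + (1−ψ)·hL(T).
  T = 318.0 K: K = (2.205, 0.161), RR gives ψ = 0.118, H_out = 3.562 kJ/mol
  T = 361.4 K: K = (3.224, 0.262), RR gives ψ = 0.397, H_out = 19.609 kJ/mol
  T = 339.7 K: K = (2.699, 0.209), RR gives ψ = 0.280, H_out = 12.463 kJ/mol
  T = 328.9 K: K = (2.449, 0.184), RR gives ψ = 0.208, H_out = 8.359 kJ/mol
  T = 334.3 K: K = (2.573, 0.196), RR gives ψ = 0.246, H_out = 10.474 kJ/mol
  T = 331.6 K: K = (2.510, 0.190), RR gives ψ = 0.228, H_out = 9.434 kJ/mol
  T = 330.2 K: K = (2.478, 0.187), RR gives ψ = 0.218, H_out = 8.881 kJ/mol
Linear interpolation between T = 330.2 (H_out = 8.881) and T = 331.6 (H_out = 9.434) on hF = 9.027 gives T ≈ 330.6 K, at which ψ = 0.22.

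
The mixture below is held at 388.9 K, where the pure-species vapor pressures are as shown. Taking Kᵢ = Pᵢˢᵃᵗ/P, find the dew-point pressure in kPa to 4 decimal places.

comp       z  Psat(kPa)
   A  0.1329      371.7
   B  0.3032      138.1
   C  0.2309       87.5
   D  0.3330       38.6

At the dew point ψ → 1, so Σzᵢ/Kᵢ = 1 with Kᵢ = Pᵢˢᵃᵗ/P ⇒ 1/P = Σzᵢ/Pᵢˢᵃᵗ.
1/P = 0.1329/371.7 + 0.3032/138.1 + 0.2309/87.5 + 0.3330/38.6 = 0.0138189 ⇒ P = 72.3649 kPa

Pdew = 72.3649 kPa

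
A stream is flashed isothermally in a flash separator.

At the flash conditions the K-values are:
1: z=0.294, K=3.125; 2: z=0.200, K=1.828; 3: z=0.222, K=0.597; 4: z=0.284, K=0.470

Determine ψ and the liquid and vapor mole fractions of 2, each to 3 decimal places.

ψ = 0.685, x_2 = 0.128, y_2 = 0.233

Rachford–Rice: g(ψ) = Σ zᵢ(Kᵢ−1)/(1+ψ(Kᵢ−1)) = 0.
Check two-phase: ΣzᵢKᵢ = 1.550 > 1 and Σzᵢ/Kᵢ = 1.180 > 1, so g(0) = 0.550 > 0 and g(1) = -0.180 < 0.
Newton–Raphson from ψ = 0.66:
  ψ = 0.660: g = 0.0137, g' = -0.543 → ψ = 0.685
Converged at ψ = 0.685.
Compositions from xᵢ = zᵢ/(1+ψ(Kᵢ−1)), yᵢ = Kᵢxᵢ:
  1: x = 0.120, y = 0.374
  2: x = 0.128, y = 0.233
  3: x = 0.307, y = 0.183
  4: x = 0.446, y = 0.210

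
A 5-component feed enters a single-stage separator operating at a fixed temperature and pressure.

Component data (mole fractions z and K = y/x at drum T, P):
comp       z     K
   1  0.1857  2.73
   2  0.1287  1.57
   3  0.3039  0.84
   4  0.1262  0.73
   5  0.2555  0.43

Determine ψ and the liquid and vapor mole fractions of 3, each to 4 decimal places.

ψ = 0.3254, x_3 = 0.3206, y_3 = 0.2693

Material balance + equilibrium reduce to Σ zᵢ(Kᵢ−1)/(1+ψ(Kᵢ−1)) = 0.
g(0) = ΣzᵢKᵢ − 1 = 0.1663 and g(1) = 1 − Σzᵢ/Kᵢ = -0.2788, so a root lies in (0, 1).
Newton iteration, ψ⁰ = 0.6:
  ψ = 0.6000: g = -0.10348, g' = -0.3714 → ψ = 0.3214
  ψ = 0.3214: g = 0.00161, g' = -0.4035 → ψ = 0.3253
Converged at ψ = 0.3254.
Compositions from xᵢ = zᵢ/(1+ψ(Kᵢ−1)), yᵢ = Kᵢxᵢ:
  1: x = 0.1188, y = 0.3244
  2: x = 0.1086, y = 0.1704
  3: x = 0.3206, y = 0.2693
  4: x = 0.1384, y = 0.1010
  5: x = 0.3137, y = 0.1349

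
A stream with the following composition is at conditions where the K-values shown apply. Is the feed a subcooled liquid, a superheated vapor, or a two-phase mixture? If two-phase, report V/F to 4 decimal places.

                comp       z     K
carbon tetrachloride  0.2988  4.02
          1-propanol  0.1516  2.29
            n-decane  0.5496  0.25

ΣzᵢKᵢ = 1.6857; Σzᵢ/Kᵢ = 2.3389.
Both exceed 1, so a two-phase solution exists.
Material balance + equilibrium reduce to Σ zᵢ(Kᵢ−1)/(1+ψ(Kᵢ−1)) = 0.
Iterate (Newton) starting at ψ = 0.5:
  ψ = 0.5000: g = -0.18112, g' = -1.3172 → ψ = 0.3625
  ψ = 0.3625: g = -0.00207, g' = -1.3213 → ψ = 0.3609
Converged at ψ = 0.3609.

two-phase, V/F = 0.3609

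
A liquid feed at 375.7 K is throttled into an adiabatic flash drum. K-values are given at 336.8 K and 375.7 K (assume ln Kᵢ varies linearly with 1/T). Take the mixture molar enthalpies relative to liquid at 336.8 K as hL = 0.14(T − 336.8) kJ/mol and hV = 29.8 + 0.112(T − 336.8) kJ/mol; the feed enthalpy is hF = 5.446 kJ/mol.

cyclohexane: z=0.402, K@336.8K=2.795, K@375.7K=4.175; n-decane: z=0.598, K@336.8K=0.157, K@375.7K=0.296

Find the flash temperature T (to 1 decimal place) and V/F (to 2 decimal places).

Adiabatic flash: solve Rachford–Rice at each trial T, then check hF = ψ·hV(T) + (1−ψ)·hL(T).
  T = 336.8 K: K = (2.795, 0.157), RR gives ψ = 0.144, H_out = 4.283 kJ/mol
  T = 375.7 K: K = (4.175, 0.296), RR gives ψ = 0.383, H_out = 16.433 kJ/mol
  T = 356.2 K: K = (3.452, 0.219), RR gives ψ = 0.271, H_out = 10.643 kJ/mol
  T = 346.5 K: K = (3.115, 0.186), RR gives ψ = 0.211, H_out = 7.600 kJ/mol
  T = 341.6 K: K = (2.951, 0.171), RR gives ψ = 0.179, H_out = 5.969 kJ/mol
  T = 339.2 K: K = (2.873, 0.164), RR gives ψ = 0.162, H_out = 5.138 kJ/mol
Linear interpolation between T = 339.2 (H_out = 5.138) and T = 341.6 (H_out = 5.969) on hF = 5.446 gives T ≈ 340.1 K, at which ψ = 0.17.

T = 340.1 K, V/F = 0.17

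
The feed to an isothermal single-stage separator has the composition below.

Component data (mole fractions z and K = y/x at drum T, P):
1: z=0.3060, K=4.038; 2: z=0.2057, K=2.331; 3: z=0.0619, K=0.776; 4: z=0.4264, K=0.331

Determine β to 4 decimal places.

Material balance + equilibrium reduce to Σ zᵢ(Kᵢ−1)/(1+β(Kᵢ−1)) = 0.
Check two-phase: ΣzᵢKᵢ = 1.9043 > 1 and Σzᵢ/Kᵢ = 1.5320 > 1, so g(0) = 0.9043 > 0 and g(1) = -0.5320 < 0.
Newton–Raphson from β = 0.57:
  β = 0.5700: g = 0.01901, g' = -0.9990 → β = 0.5890
Converged at β = 0.5890.

β = 0.5890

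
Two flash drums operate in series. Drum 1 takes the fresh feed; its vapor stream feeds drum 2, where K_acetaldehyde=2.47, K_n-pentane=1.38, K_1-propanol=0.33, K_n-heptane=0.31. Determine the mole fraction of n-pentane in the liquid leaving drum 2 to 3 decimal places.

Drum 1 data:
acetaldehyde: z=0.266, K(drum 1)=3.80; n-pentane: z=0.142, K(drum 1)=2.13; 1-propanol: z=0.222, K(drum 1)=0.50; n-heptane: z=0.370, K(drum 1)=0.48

Drum 1:
Let ψ₁ = V/F and solve Σ zᵢ(Kᵢ−1)/(1+ψ₁(Kᵢ−1)) = 0.
g(0) = ΣzᵢKᵢ − 1 = 0.602 and g(1) = 1 − Σzᵢ/Kᵢ = -0.352, so a root lies in (0, 1).
Newton–Raphson from ψ₁ = 0.66:
  ψ₁ = 0.660: g = -0.1052, g' = -0.672 → ψ₁ = 0.504
  ψ₁ = 0.504: g = 0.0023, g' = -0.715 → ψ₁ = 0.507
Converged at ψ₁ = 0.507.
Drum-1 compositions:
  acetaldehyde: x = 0.110, y = 0.418
  n-pentane: x = 0.090, y = 0.192
  1-propanol: x = 0.297, y = 0.149
  n-heptane: x = 0.502, y = 0.241
Drum-2 feed = drum-1 vapor: z₂ = (0.4179, 0.1923, 0.1487, 0.2412).
Drum 2:
Newton iteration, ψ₂⁰ = 0.5:
  ψ₂ = 0.500: g = 0.0116, g' = -0.738 → ψ₂ = 0.516
Converged at ψ₂ = 0.516.
  acetaldehyde: x = 0.238, y = 0.587
  n-pentane: x = 0.161, y = 0.222
  1-propanol: x = 0.227, y = 0.075
  n-heptane: x = 0.374, y = 0.116

x_n-pentane (drum 2) = 0.161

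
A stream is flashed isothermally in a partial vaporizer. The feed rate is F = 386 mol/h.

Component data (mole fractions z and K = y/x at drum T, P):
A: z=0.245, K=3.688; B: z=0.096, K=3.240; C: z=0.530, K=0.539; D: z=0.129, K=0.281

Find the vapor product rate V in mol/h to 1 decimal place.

V = 154.9 mol/h

Rachford–Rice: g(ψ) = Σ zᵢ(Kᵢ−1)/(1+ψ(Kᵢ−1)) = 0.
g(0) = ΣzᵢKᵢ − 1 = 0.537 and g(1) = 1 − Σzᵢ/Kᵢ = -0.538, so a root lies in (0, 1).
Newton iteration, ψ⁰ = 0.5:
  ψ = 0.500: g = -0.0799, g' = -0.782 → ψ = 0.398
  ψ = 0.398: g = 0.0029, g' = -0.848 → ψ = 0.401
Converged at ψ = 0.401.
Then V = ψ·F = 0.4012·386 = 154.9 mol/h and L = F − V = 231.1 mol/h.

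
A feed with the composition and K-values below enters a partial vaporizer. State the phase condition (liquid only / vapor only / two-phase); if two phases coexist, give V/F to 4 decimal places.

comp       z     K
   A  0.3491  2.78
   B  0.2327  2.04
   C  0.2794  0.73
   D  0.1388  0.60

ΣzᵢKᵢ = 1.7324; Σzᵢ/Kᵢ = 0.8537.
Since Σzᵢ/Kᵢ < 1 the mixture is above its dew point — single vapor phase.

vapor only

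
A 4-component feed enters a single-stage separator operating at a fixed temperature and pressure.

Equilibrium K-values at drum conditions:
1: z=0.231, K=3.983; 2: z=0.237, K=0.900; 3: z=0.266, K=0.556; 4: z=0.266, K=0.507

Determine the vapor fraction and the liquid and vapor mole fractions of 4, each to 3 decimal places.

ψ = 0.372, x_4 = 0.326, y_4 = 0.165

Material balance + equilibrium reduce to Σ zᵢ(Kᵢ−1)/(1+ψ(Kᵢ−1)) = 0.
g(0) = ΣzᵢKᵢ − 1 = 0.416 and g(1) = 1 − Σzᵢ/Kᵢ = -0.324, so a root lies in (0, 1).
Newton–Raphson from ψ = 0.65:
  ψ = 0.650: g = -0.1499, g' = -0.484 → ψ = 0.341
  ψ = 0.341: g = 0.0206, g' = -0.675 → ψ = 0.371
  ψ = 0.371: g = 0.0006, g' = -0.638 → ψ = 0.372
Converged at ψ = 0.372.
Compositions from xᵢ = zᵢ/(1+ψ(Kᵢ−1)), yᵢ = Kᵢxᵢ:
  1: x = 0.110, y = 0.436
  2: x = 0.246, y = 0.222
  3: x = 0.319, y = 0.177
  4: x = 0.326, y = 0.165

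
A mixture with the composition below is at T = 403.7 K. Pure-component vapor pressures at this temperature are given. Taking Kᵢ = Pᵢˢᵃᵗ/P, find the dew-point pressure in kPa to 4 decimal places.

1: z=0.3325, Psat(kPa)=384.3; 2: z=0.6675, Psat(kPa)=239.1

Pdew = 273.4535 kPa

At the dew point ψ → 1, so Σzᵢ/Kᵢ = 1 with Kᵢ = Pᵢˢᵃᵗ/P ⇒ 1/P = Σzᵢ/Pᵢˢᵃᵗ.
1/P = 0.3325/384.3 + 0.6675/239.1 = 0.0036569 ⇒ P = 273.4535 kPa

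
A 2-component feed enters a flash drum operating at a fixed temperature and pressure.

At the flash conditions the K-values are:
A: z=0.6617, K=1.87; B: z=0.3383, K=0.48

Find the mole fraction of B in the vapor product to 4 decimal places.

y_B = 0.3004

Binary case is linear: z₁(K₁−1)(1+ψ(K₂−1)) + z₂(K₂−1)(1+ψ(K₁−1)) = 0
⇒ ψ = [z₁(K₁−1)+z₂(K₂−1)] / [−(K₁−1)(K₂−1)] = 0.39976/0.45240 = 0.8836
Compositions from xᵢ = zᵢ/(1+ψ(Kᵢ−1)), yᵢ = Kᵢxᵢ:
  A: x = 0.3741, y = 0.6996
  B: x = 0.6259, y = 0.3004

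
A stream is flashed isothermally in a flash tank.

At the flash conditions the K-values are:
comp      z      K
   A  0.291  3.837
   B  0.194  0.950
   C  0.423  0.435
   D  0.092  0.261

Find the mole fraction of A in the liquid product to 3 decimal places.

Newton–Raphson from β = 0.59:
  β = 0.590: g = -0.1803, g' = -0.790 → β = 0.362
  β = 0.362: g = 0.0044, g' = -0.878 → β = 0.367
Converged at β = 0.367.
Compositions from xᵢ = zᵢ/(1+β(Kᵢ−1)), yᵢ = Kᵢxᵢ:
  A: x = 0.143, y = 0.547
  B: x = 0.198, y = 0.188
  C: x = 0.534, y = 0.232
  D: x = 0.126, y = 0.033

x_A = 0.143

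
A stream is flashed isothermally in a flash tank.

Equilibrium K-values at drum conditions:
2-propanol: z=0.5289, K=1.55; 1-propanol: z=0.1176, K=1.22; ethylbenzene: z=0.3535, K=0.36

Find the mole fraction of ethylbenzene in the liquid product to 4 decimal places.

Let β = V/F and solve Σ zᵢ(Kᵢ−1)/(1+β(Kᵢ−1)) = 0.
Check two-phase: ΣzᵢKᵢ = 1.0905 > 1 and Σzᵢ/Kᵢ = 1.4196 > 1, so g(0) = 0.0905 > 0 and g(1) = -0.4196 < 0.
Newton iteration, β⁰ = 0.62:
  β = 0.6200: g = -0.13538, g' = -0.4913 → β = 0.3445
  β = 0.3445: g = -0.02161, g' = -0.3563 → β = 0.2838
  β = 0.2838: g = -0.00048, g' = -0.3409 → β = 0.2824
Converged at β = 0.2824.
Compositions from xᵢ = zᵢ/(1+β(Kᵢ−1)), yᵢ = Kᵢxᵢ:
  2-propanol: x = 0.4578, y = 0.7096
  1-propanol: x = 0.1107, y = 0.1351
  ethylbenzene: x = 0.4315, y = 0.1553

x_ethylbenzene = 0.4315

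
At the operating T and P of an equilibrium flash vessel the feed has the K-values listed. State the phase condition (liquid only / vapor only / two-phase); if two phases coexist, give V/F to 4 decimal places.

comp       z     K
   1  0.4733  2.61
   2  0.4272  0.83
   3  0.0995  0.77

ΣzᵢKᵢ = 1.6665; Σzᵢ/Kᵢ = 0.8253.
Since Σzᵢ/Kᵢ < 1 the mixture is above its dew point — single vapor phase.

vapor only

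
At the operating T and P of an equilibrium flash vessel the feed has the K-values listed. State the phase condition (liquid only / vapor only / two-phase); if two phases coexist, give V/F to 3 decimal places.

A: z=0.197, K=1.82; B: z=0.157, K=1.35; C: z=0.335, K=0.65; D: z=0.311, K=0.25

ΣzᵢKᵢ = 0.866; Σzᵢ/Kᵢ = 1.984.
Since ΣzᵢKᵢ < 1 the mixture is below its bubble point — single liquid phase.

liquid only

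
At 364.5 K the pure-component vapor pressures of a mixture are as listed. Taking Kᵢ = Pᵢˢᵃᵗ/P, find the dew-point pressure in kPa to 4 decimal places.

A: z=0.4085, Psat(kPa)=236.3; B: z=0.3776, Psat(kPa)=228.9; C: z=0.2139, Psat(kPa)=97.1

Pdew = 179.1714 kPa

At the dew point ψ → 1, so Σzᵢ/Kᵢ = 1 with Kᵢ = Pᵢˢᵃᵗ/P ⇒ 1/P = Σzᵢ/Pᵢˢᵃᵗ.
1/P = 0.4085/236.3 + 0.3776/228.9 + 0.2139/97.1 = 0.0055812 ⇒ P = 179.1714 kPa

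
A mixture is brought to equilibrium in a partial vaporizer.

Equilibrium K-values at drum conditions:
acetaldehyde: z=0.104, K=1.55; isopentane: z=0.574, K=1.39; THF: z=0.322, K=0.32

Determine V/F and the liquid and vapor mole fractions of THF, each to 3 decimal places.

Newton iteration, V/F⁰ = 0.5:
  V/F = 0.500: g = -0.0996, g' = -0.422 → V/F = 0.264
  V/F = 0.264: g = -0.0140, g' = -0.317 → V/F = 0.220
  V/F = 0.220: g = -0.0003, g' = -0.305 → V/F = 0.219
Converged at V/F = 0.219.
Compositions from xᵢ = zᵢ/(1+V/F(Kᵢ−1)), yᵢ = Kᵢxᵢ:
  acetaldehyde: x = 0.093, y = 0.144
  isopentane: x = 0.529, y = 0.735
  THF: x = 0.378, y = 0.121

V/F = 0.219, x_THF = 0.378, y_THF = 0.121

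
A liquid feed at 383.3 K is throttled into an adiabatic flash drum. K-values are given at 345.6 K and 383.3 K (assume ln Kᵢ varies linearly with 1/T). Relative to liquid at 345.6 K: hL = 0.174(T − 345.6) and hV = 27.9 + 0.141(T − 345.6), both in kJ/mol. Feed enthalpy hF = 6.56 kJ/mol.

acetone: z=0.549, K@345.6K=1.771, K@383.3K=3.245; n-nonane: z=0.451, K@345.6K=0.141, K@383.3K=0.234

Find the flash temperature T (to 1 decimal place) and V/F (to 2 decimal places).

T = 352.3 K, V/F = 0.19

Adiabatic flash: solve Rachford–Rice at each trial T, then check hF = ψ·hV(T) + (1−ψ)·hL(T).
  T = 345.6 K: K = (1.771, 0.141), RR gives ψ = 0.054, H_out = 1.511 kJ/mol
  T = 383.3 K: K = (3.245, 0.234), RR gives ψ = 0.516, H_out = 20.309 kJ/mol
  T = 364.5 K: K = (2.437, 0.184), RR gives ψ = 0.359, H_out = 13.083 kJ/mol
  T = 355.1 K: K = (2.088, 0.162), RR gives ψ = 0.241, H_out = 8.288 kJ/mol
  T = 350.4 K: K = (1.927, 0.151), RR gives ψ = 0.160, H_out = 5.282 kJ/mol
  T = 352.8 K: K = (2.008, 0.157), RR gives ψ = 0.204, H_out = 6.885 kJ/mol
Linear interpolation between T = 350.4 (H_out = 5.282) and T = 352.8 (H_out = 6.885) on hF = 6.56 gives T ≈ 352.3 K, at which ψ = 0.19.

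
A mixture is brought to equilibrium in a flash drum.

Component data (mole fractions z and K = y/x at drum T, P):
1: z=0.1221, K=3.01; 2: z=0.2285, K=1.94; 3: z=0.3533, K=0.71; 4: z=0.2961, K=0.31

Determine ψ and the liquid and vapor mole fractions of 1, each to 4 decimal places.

ψ = 0.2164, x_1 = 0.0851, y_1 = 0.2561

Rachford–Rice: g(ψ) = Σ zᵢ(Kᵢ−1)/(1+ψ(Kᵢ−1)) = 0.
Feasibility: ΣzᵢKᵢ = 1.1534, Σzᵢ/Kᵢ = 1.6111 — both > 1, two phases present.
Newton iteration, ψ⁰ = 0.47:
  ψ = 0.4700: g = -0.14582, g' = -0.5762 → ψ = 0.2169
  ψ = 0.2169: g = -0.00029, g' = -0.6073 → ψ = 0.2164
Converged at ψ = 0.2164.
Compositions from xᵢ = zᵢ/(1+ψ(Kᵢ−1)), yᵢ = Kᵢxᵢ:
  1: x = 0.0851, y = 0.2561
  2: x = 0.1899, y = 0.3683
  3: x = 0.3770, y = 0.2676
  4: x = 0.3481, y = 0.1079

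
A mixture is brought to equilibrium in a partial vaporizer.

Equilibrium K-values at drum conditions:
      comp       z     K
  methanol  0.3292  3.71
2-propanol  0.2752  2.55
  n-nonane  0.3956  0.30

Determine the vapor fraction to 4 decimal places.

ψ = 0.6740

Let ψ = V/F and solve Σ zᵢ(Kᵢ−1)/(1+ψ(Kᵢ−1)) = 0.
Check two-phase: ΣzᵢKᵢ = 2.0418 > 1 and Σzᵢ/Kᵢ = 1.5153 > 1, so g(0) = 1.0418 > 0 and g(1) = -0.5153 < 0.
Newton–Raphson from ψ = 0.45:
  ψ = 0.4500: g = 0.24898, g' = -1.1333 → ψ = 0.6697
  ψ = 0.6697: g = 0.00495, g' = -1.1512 → ψ = 0.6740
Converged at ψ = 0.6740.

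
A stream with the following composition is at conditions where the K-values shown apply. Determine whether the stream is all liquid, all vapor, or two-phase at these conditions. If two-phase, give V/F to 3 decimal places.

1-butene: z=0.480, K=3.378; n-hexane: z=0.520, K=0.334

ΣzᵢKᵢ = 1.795; Σzᵢ/Kᵢ = 1.699.
Both exceed 1, so a two-phase solution exists.
Binary case is linear: z₁(K₁−1)(1+ψ(K₂−1)) + z₂(K₂−1)(1+ψ(K₁−1)) = 0
⇒ ψ = [z₁(K₁−1)+z₂(K₂−1)] / [−(K₁−1)(K₂−1)] = 0.7951/1.5837 = 0.502

two-phase, V/F = 0.502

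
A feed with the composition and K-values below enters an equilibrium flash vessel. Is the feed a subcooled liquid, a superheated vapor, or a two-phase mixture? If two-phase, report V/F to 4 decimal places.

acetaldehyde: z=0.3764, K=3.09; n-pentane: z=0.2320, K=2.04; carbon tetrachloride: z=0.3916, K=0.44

ΣzᵢKᵢ = 1.8087; Σzᵢ/Kᵢ = 1.1255.
Both exceed 1, so a two-phase solution exists.
Material balance + equilibrium reduce to Σ zᵢ(Kᵢ−1)/(1+ψ(Kᵢ−1)) = 0.
Iterate (Newton) starting at ψ = 0.5:
  ψ = 0.5000: g = 0.23884, g' = -0.7387 → ψ = 0.8233
  ψ = 0.8233: g = 0.01220, g' = -0.7177 → ψ = 0.8403
Converged at ψ = 0.8403.

two-phase, V/F = 0.8403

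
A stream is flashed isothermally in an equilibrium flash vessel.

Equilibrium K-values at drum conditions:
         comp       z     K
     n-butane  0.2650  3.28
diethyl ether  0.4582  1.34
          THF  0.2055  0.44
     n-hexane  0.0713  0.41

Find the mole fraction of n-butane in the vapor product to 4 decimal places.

y_n-butane = 0.2865

Rachford–Rice: g(ψ) = Σ zᵢ(Kᵢ−1)/(1+ψ(Kᵢ−1)) = 0.
Check two-phase: ΣzᵢKᵢ = 1.6028 > 1 and Σzᵢ/Kᵢ = 1.0637 > 1, so g(0) = 0.6028 > 0 and g(1) = -0.0637 < 0.
Newton–Raphson from ψ = 0.5:
  ψ = 0.5000: g = 0.19599, g' = -0.5138 → ψ = 0.8815
  ψ = 0.8815: g = 0.00569, g' = -0.5425 → ψ = 0.8920
  ψ = 0.8920: g = -0.00003, g' = -0.5487 → ψ = 0.8919
Converged at ψ = 0.8919.
Compositions from xᵢ = zᵢ/(1+ψ(Kᵢ−1)), yᵢ = Kᵢxᵢ:
  n-butane: x = 0.0874, y = 0.2865
  diethyl ether: x = 0.3516, y = 0.4711
  THF: x = 0.4106, y = 0.1806
  n-hexane: x = 0.1505, y = 0.0617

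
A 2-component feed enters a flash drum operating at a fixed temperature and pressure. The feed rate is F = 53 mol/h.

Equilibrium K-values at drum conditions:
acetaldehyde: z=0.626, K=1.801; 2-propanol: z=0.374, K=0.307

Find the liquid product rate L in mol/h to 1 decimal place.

Rachford–Rice: g(ψ) = Σ zᵢ(Kᵢ−1)/(1+ψ(Kᵢ−1)) = 0.
g(0) = ΣzᵢKᵢ − 1 = 0.242 and g(1) = 1 − Σzᵢ/Kᵢ = -0.566, so a root lies in (0, 1).
Binary case is linear: z₁(K₁−1)(1+ψ(K₂−1)) + z₂(K₂−1)(1+ψ(K₁−1)) = 0
⇒ ψ = [z₁(K₁−1)+z₂(K₂−1)] / [−(K₁−1)(K₂−1)] = 0.2422/0.5551 = 0.436
Then V = ψ·F = 0.4364·53 = 23.1 mol/h and L = F − V = 29.9 mol/h.

L = 29.9 mol/h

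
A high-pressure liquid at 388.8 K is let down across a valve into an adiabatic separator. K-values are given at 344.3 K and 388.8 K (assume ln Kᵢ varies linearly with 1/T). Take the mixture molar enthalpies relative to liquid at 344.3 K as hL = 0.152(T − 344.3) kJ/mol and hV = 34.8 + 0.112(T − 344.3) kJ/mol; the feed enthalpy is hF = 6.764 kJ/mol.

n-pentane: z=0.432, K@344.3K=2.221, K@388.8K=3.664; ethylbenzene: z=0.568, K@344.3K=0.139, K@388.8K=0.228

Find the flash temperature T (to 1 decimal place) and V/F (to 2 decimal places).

Adiabatic flash: solve Rachford–Rice at each trial T, then check hF = ψ·hV(T) + (1−ψ)·hL(T).
  T = 344.3 K: K = (2.221, 0.139), RR gives ψ = 0.037, H_out = 1.272 kJ/mol
  T = 388.8 K: K = (3.664, 0.228), RR gives ψ = 0.346, H_out = 18.201 kJ/mol
  T = 366.6 K: K = (2.898, 0.181), RR gives ψ = 0.228, H_out = 11.124 kJ/mol
  T = 355.5 K: K = (2.549, 0.159), RR gives ψ = 0.147, H_out = 6.759 kJ/mol
  T = 361.1 K: K = (2.722, 0.170), RR gives ψ = 0.191, H_out = 9.060 kJ/mol
  T = 358.3 K: K = (2.635, 0.165), RR gives ψ = 0.170, H_out = 7.938 kJ/mol
  T = 356.9 K: K = (2.592, 0.162), RR gives ψ = 0.159, H_out = 7.356 kJ/mol
Linear interpolation between T = 355.5 (H_out = 6.759) and T = 356.9 (H_out = 7.356) on hF = 6.764 gives T ≈ 355.5 K, at which ψ = 0.15.

T = 355.5 K, V/F = 0.15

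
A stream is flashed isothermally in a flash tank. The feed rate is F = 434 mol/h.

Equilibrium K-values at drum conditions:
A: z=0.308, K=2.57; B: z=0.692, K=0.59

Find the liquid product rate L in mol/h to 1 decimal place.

Iterate (Newton) starting at ψ = 0.5:
  ψ = 0.500: g = -0.0860, g' = -0.422 → ψ = 0.296
  ψ = 0.296: g = 0.0070, g' = -0.504 → ψ = 0.310
Converged at ψ = 0.310.
Then V = ψ·F = 0.3105·434 = 134.7 mol/h and L = F − V = 299.3 mol/h.

L = 299.3 mol/h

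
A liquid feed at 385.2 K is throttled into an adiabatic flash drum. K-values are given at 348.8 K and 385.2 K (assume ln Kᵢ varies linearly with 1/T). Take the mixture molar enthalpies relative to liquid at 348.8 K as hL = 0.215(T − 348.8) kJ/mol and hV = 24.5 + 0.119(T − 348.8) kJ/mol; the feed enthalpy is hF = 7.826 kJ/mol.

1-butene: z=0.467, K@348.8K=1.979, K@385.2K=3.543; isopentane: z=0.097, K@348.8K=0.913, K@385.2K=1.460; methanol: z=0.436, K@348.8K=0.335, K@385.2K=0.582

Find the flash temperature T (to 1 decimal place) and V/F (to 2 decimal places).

T = 350.3 K, V/F = 0.31

Adiabatic flash: solve Rachford–Rice at each trial T, then check hF = ψ·hV(T) + (1−ψ)·hL(T).
  T = 348.8 K: K = (1.979, 0.913, 0.335), RR gives ψ = 0.269, H_out = 6.597 kJ/mol
  T = 385.2 K: K = (3.543, 1.460, 0.582), RR gives ψ = 1.000, H_out = 28.832 kJ/mol
  T = 367.0 K: K = (2.686, 1.168, 0.448), RR gives ψ = 0.673, H_out = 19.233 kJ/mol
  T = 357.9 K: K = (2.315, 1.036, 0.389), RR gives ψ = 0.484, H_out = 13.396 kJ/mol
  T = 353.4 K: K = (2.144, 0.974, 0.361), RR gives ψ = 0.384, H_out = 10.223 kJ/mol
  T = 351.1 K: K = (2.061, 0.943, 0.348), RR gives ψ = 0.328, H_out = 8.470 kJ/mol
Linear interpolation between T = 348.8 (H_out = 6.597) and T = 351.1 (H_out = 8.470) on hF = 7.826 gives T ≈ 350.3 K, at which ψ = 0.31.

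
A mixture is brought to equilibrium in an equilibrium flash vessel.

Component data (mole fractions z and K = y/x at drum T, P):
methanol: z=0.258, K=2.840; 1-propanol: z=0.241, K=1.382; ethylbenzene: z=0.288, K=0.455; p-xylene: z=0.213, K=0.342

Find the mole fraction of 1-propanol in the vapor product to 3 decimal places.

Material balance + equilibrium reduce to Σ zᵢ(Kᵢ−1)/(1+β(Kᵢ−1)) = 0.
g(0) = ΣzᵢKᵢ − 1 = 0.270 and g(1) = 1 − Σzᵢ/Kᵢ = -0.521, so a root lies in (0, 1).
Iterate (Newton) starting at β = 0.69:
  β = 0.690: g = -0.2262, g' = -0.721 → β = 0.376
  β = 0.376: g = -0.0226, g' = -0.630 → β = 0.340
Converged at β = 0.340.
Compositions from xᵢ = zᵢ/(1+β(Kᵢ−1)), yᵢ = Kᵢxᵢ:
  methanol: x = 0.159, y = 0.450
  1-propanol: x = 0.213, y = 0.295
  ethylbenzene: x = 0.354, y = 0.161
  p-xylene: x = 0.274, y = 0.094

y_1-propanol = 0.295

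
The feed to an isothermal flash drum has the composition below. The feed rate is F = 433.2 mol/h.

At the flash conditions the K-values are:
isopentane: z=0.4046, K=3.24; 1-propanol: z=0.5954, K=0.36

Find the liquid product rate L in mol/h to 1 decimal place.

Rachford–Rice: g(β) = Σ zᵢ(Kᵢ−1)/(1+β(Kᵢ−1)) = 0.
g(0) = ΣzᵢKᵢ − 1 = 0.5252 and g(1) = 1 − Σzᵢ/Kᵢ = -0.7788, so a root lies in (0, 1).
Binary case is linear: z₁(K₁−1)(1+β(K₂−1)) + z₂(K₂−1)(1+β(K₁−1)) = 0
⇒ β = [z₁(K₁−1)+z₂(K₂−1)] / [−(K₁−1)(K₂−1)] = 0.52525/1.43360 = 0.3664
Then V = β·F = 0.3664·433.2 = 158.7 mol/h and L = F − V = 274.5 mol/h.

L = 274.5 mol/h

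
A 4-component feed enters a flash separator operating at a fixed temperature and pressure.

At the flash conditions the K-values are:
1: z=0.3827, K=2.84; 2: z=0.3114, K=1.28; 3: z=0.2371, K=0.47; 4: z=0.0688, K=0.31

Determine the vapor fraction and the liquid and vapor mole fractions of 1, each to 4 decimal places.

ψ = 0.8525, x_1 = 0.1490, y_1 = 0.4231

Material balance + equilibrium reduce to Σ zᵢ(Kᵢ−1)/(1+ψ(Kᵢ−1)) = 0.
g(0) = ΣzᵢKᵢ − 1 = 0.6182 and g(1) = 1 − Σzᵢ/Kᵢ = -0.1044, so a root lies in (0, 1).
Iterate (Newton) starting at ψ = 0.45:
  ψ = 0.4500: g = 0.22878, g' = -0.5907 → ψ = 0.8373
  ψ = 0.8373: g = 0.00947, g' = -0.6157 → ψ = 0.8527
  ψ = 0.8527: g = -0.00009, g' = -0.6272 → ψ = 0.8525
Converged at ψ = 0.8525.
Compositions from xᵢ = zᵢ/(1+ψ(Kᵢ−1)), yᵢ = Kᵢxᵢ:
  1: x = 0.1490, y = 0.4231
  2: x = 0.2514, y = 0.3218
  3: x = 0.4325, y = 0.2033
  4: x = 0.1671, y = 0.0518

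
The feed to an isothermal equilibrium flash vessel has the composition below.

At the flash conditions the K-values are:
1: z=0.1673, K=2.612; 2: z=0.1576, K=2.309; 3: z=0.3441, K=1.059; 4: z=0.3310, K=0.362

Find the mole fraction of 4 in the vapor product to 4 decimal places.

y_4 = 0.1709

Let ψ = V/F and solve Σ zᵢ(Kᵢ−1)/(1+ψ(Kᵢ−1)) = 0.
Check two-phase: ΣzᵢKᵢ = 1.2851 > 1 and Σzᵢ/Kᵢ = 1.3716 > 1, so g(0) = 0.2851 > 0 and g(1) = -0.3716 < 0.
Newton–Raphson from ψ = 0.46:
  ψ = 0.4600: g = 0.00449, g' = -0.5196 → ψ = 0.4686
Converged at ψ = 0.4686.
Compositions from xᵢ = zᵢ/(1+ψ(Kᵢ−1)), yᵢ = Kᵢxᵢ:
  1: x = 0.0953, y = 0.2489
  2: x = 0.0977, y = 0.2255
  3: x = 0.3348, y = 0.3546
  4: x = 0.4722, y = 0.1709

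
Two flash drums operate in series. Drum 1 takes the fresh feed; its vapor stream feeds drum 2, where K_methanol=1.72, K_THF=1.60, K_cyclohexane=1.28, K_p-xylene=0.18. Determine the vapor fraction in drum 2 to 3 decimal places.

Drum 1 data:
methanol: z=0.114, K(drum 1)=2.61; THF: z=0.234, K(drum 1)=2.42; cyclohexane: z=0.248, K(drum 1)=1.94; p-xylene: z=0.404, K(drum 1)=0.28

V/F (drum 2) = 0.636

Drum 1:
Iterate (Newton) starting at ψ₁ = 0.37:
  ψ₁ = 0.370: g = 0.1093, g' = -0.829 → ψ₁ = 0.502
  ψ₁ = 0.502: g = -0.0016, g' = -0.866 → ψ₁ = 0.500
Converged at ψ₁ = 0.500.
Drum-1 compositions:
  methanol: x = 0.063, y = 0.165
  THF: x = 0.137, y = 0.331
  cyclohexane: x = 0.169, y = 0.327
  p-xylene: x = 0.631, y = 0.177
Drum-2 feed = drum-1 vapor: z₂ = (0.1648, 0.3311, 0.3273, 0.1768).
Drum 2:
Rachford–Rice: g(ψ₂) = Σ zᵢ(Kᵢ−1)/(1+ψ₂(Kᵢ−1)) = 0.
Feasibility: ΣzᵢKᵢ = 1.264, Σzᵢ/Kᵢ = 1.541 — both > 1, two phases present.
Newton–Raphson from ψ₂ = 0.5:
  ψ₂ = 0.500: g = 0.0748, g' = -0.478 → ψ₂ = 0.656
  ψ₂ = 0.656: g = -0.0134, g' = -0.677 → ψ₂ = 0.637
  ψ₂ = 0.637: g = -0.0004, g' = -0.641 → ψ₂ = 0.636
Converged at ψ₂ = 0.636.
  methanol: x = 0.113, y = 0.194
  THF: x = 0.240, y = 0.383
  cyclohexane: x = 0.278, y = 0.356
  p-xylene: x = 0.369, y = 0.067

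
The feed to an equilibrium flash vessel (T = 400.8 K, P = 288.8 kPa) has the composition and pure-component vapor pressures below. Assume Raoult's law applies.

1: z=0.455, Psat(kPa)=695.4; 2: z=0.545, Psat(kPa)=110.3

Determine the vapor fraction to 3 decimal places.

ψ = 0.349

Raoult's law: Kᵢ = Pᵢˢᵃᵗ/P = Pᵢˢᵃᵗ/288.8.
  K_1 = 695.4/288.8 = 2.40789, K_2 = 110.3/288.8 = 0.38193
Material balance + equilibrium reduce to Σ zᵢ(Kᵢ−1)/(1+ψ(Kᵢ−1)) = 0.
g(0) = ΣzᵢKᵢ − 1 = 0.304 and g(1) = 1 − Σzᵢ/Kᵢ = -0.616, so a root lies in (0, 1).
Binary case is linear: z₁(K₁−1)(1+ψ(K₂−1)) + z₂(K₂−1)(1+ψ(K₁−1)) = 0
⇒ ψ = [z₁(K₁−1)+z₂(K₂−1)] / [−(K₁−1)(K₂−1)] = 0.3037/0.8702 = 0.349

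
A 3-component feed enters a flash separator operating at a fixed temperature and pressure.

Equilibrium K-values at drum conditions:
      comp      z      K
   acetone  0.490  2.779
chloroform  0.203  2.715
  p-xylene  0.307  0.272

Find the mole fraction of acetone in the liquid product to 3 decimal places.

Let ψ = V/F and solve Σ zᵢ(Kᵢ−1)/(1+ψ(Kᵢ−1)) = 0.
Feasibility: ΣzᵢKᵢ = 1.996, Σzᵢ/Kᵢ = 1.380 — both > 1, two phases present.
Newton–Raphson from ψ = 0.5:
  ψ = 0.500: g = 0.2974, g' = -1.010 → ψ = 0.795
  ψ = 0.795: g = -0.0216, g' = -1.289 → ψ = 0.778
  ψ = 0.778: g = -0.0004, g' = -1.247 → ψ = 0.777
Converged at ψ = 0.777.
Compositions from xᵢ = zᵢ/(1+ψ(Kᵢ−1)), yᵢ = Kᵢxᵢ:
  acetone: x = 0.206, y = 0.571
  chloroform: x = 0.087, y = 0.236
  p-xylene: x = 0.707, y = 0.192

x_acetone = 0.206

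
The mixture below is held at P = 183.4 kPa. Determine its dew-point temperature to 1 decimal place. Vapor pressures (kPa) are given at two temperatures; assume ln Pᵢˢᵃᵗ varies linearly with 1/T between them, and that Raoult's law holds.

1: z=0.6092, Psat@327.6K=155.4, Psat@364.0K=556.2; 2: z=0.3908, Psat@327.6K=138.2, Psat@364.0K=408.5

Dew-point temperature: Σzᵢ·P/Pᵢˢᵃᵗ(T) = 1. Interpolate ln Pᵢˢᵃᵗ = aᵢ + bᵢ/T.
  T = 327.6 K: ΣzᵢP/Pᵢˢᵃᵗ = 1.2376
  T = 364.0 K: ΣzᵢP/Pᵢˢᵃᵗ = 0.3763
  T = 345.8 K: ΣzᵢP/Pᵢˢᵃᵗ = 0.6607
  T = 336.7 K: ΣzᵢP/Pᵢˢᵃᵗ = 0.8963
  T = 332.1 K: ΣzᵢP/Pᵢˢᵃᵗ = 1.0527
  T = 334.4 K: ΣzᵢP/Pᵢˢᵃᵗ = 0.9708
Interpolating between 332.1 K and 334.4 K gives T ≈ 333.6 K.

T = 333.6 K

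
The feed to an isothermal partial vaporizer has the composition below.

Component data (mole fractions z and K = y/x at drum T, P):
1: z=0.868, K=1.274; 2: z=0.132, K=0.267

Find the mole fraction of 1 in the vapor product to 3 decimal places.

Rachford–Rice: g(β) = Σ zᵢ(Kᵢ−1)/(1+β(Kᵢ−1)) = 0.
Feasibility: ΣzᵢKᵢ = 1.141, Σzᵢ/Kᵢ = 1.176 — both > 1, two phases present.
Binary case is linear: z₁(K₁−1)(1+β(K₂−1)) + z₂(K₂−1)(1+β(K₁−1)) = 0
⇒ β = [z₁(K₁−1)+z₂(K₂−1)] / [−(K₁−1)(K₂−1)] = 0.1411/0.2008 = 0.702
Compositions from xᵢ = zᵢ/(1+β(Kᵢ−1)), yᵢ = Kᵢxᵢ:
  1: x = 0.728, y = 0.927
  2: x = 0.272, y = 0.073

y_1 = 0.927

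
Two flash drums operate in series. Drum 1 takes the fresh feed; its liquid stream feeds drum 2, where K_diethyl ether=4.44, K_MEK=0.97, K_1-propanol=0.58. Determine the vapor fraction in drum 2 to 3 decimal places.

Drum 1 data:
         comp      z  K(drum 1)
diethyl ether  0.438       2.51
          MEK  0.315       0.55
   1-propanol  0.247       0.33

Drum 1:
Rachford–Rice: g(ψ₁) = Σ zᵢ(Kᵢ−1)/(1+ψ₁(Kᵢ−1)) = 0.
Check two-phase: ΣzᵢKᵢ = 1.354 > 1 and Σzᵢ/Kᵢ = 1.496 > 1, so g(0) = 0.354 > 0 and g(1) = -0.496 < 0.
Newton–Raphson from ψ₁ = 0.63:
  ψ₁ = 0.630: g = -0.1453, g' = -0.719 → ψ₁ = 0.428
  ψ₁ = 0.428: g = -0.0057, g' = -0.684 → ψ₁ = 0.419
Converged at ψ₁ = 0.419.
Drum-1 compositions:
  diethyl ether: x = 0.268, y = 0.673
  MEK: x = 0.388, y = 0.214
  1-propanol: x = 0.344, y = 0.113
Drum-2 feed = drum-1 liquid: z₂ = (0.2682, 0.3883, 0.3436).
Drum 2:
Let ψ₂ = V/F and solve Σ zᵢ(Kᵢ−1)/(1+ψ₂(Kᵢ−1)) = 0.
Check two-phase: ΣzᵢKᵢ = 1.767 > 1 and Σzᵢ/Kᵢ = 1.053 > 1, so g(0) = 0.767 > 0 and g(1) = -0.053 < 0.
Newton iteration, ψ₂⁰ = 0.68:
  ψ₂ = 0.680: g = 0.0624, g' = -0.404 → ψ₂ = 0.835
  ψ₂ = 0.835: g = 0.0042, g' = -0.356 → ψ₂ = 0.846
Converged at ψ₂ = 0.846.
  diethyl ether: x = 0.069, y = 0.304
  MEK: x = 0.398, y = 0.386
  1-propanol: x = 0.533, y = 0.309

V/F (drum 2) = 0.846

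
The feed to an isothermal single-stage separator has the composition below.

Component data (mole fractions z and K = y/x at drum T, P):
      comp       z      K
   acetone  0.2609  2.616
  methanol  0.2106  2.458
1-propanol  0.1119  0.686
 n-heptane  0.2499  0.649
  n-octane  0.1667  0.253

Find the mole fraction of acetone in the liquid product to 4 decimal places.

x_acetone = 0.1328

Rachford–Rice: g(β) = Σ zᵢ(Kᵢ−1)/(1+β(Kᵢ−1)) = 0.
g(0) = ΣzᵢKᵢ − 1 = 0.4813 and g(1) = 1 − Σzᵢ/Kᵢ = -0.3925, so a root lies in (0, 1).
Newton–Raphson from β = 0.54:
  β = 0.5400: g = 0.03768, g' = -0.6586 → β = 0.5972
  β = 0.5972: g = -0.00036, g' = -0.6736 → β = 0.5967
Converged at β = 0.5967.
Compositions from xᵢ = zᵢ/(1+β(Kᵢ−1)), yᵢ = Kᵢxᵢ:
  acetone: x = 0.1328, y = 0.3475
  methanol: x = 0.1126, y = 0.2768
  1-propanol: x = 0.1377, y = 0.0945
  n-heptane: x = 0.3161, y = 0.2052
  n-octane: x = 0.3008, y = 0.0761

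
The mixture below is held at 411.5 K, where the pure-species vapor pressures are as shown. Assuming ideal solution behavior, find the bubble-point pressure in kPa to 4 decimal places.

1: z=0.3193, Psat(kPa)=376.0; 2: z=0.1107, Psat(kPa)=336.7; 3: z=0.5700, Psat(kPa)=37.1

At the bubble point ψ → 0, so ΣzᵢKᵢ = 1 with Kᵢ = Pᵢˢᵃᵗ/P ⇒ P = ΣzᵢPᵢˢᵃᵗ.
P = 0.3193·376.0 + 0.1107·336.7 + 0.5700·37.1 = 178.4765 kPa

Pbub = 178.4765 kPa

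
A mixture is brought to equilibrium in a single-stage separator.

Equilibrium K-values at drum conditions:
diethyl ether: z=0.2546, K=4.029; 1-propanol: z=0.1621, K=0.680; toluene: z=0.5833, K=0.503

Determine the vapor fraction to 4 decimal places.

Rachford–Rice: g(ψ) = Σ zᵢ(Kᵢ−1)/(1+ψ(Kᵢ−1)) = 0.
Feasibility: ΣzᵢKᵢ = 1.4294, Σzᵢ/Kᵢ = 1.4612 — both > 1, two phases present.
Iterate (Newton) starting at ψ = 0.5:
  ψ = 0.5000: g = -0.14082, g' = -0.6481 → ψ = 0.2827
  ψ = 0.2827: g = 0.02110, g' = -0.8930 → ψ = 0.3064
  ψ = 0.3064: g = 0.00053, g' = -0.8493 → ψ = 0.3070
Converged at ψ = 0.3070.

ψ = 0.3070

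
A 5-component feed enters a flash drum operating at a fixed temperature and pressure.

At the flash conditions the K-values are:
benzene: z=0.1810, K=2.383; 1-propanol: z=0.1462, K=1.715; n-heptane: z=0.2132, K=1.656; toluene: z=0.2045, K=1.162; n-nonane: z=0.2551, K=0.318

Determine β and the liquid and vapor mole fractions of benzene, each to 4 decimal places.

Rachford–Rice: g(β) = Σ zᵢ(Kᵢ−1)/(1+β(Kᵢ−1)) = 0.
Feasibility: ΣzᵢKᵢ = 1.3539, Σzᵢ/Kᵢ = 1.2681 — both > 1, two phases present.
Iterate (Newton) starting at β = 0.69:
  β = 0.6900: g = -0.00445, g' = -0.5953 → β = 0.6825
Converged at β = 0.6825.
Compositions from xᵢ = zᵢ/(1+β(Kᵢ−1)), yᵢ = Kᵢxᵢ:
  benzene: x = 0.0931, y = 0.2219
  1-propanol: x = 0.0983, y = 0.1685
  n-heptane: x = 0.1473, y = 0.2439
  toluene: x = 0.1841, y = 0.2140
  n-nonane: x = 0.4772, y = 0.1518

β = 0.6825, x_benzene = 0.0931, y_benzene = 0.2219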